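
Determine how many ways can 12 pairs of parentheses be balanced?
Using the Catalan number formula: C_n = C(2n, n) / (n+1)
C_12 = C(24, 12) / (12+1)
     = 2704156 / 13
     = 208,012
Final answer: 208,012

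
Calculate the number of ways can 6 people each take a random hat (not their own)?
Using D(n) = (n-1)[D(n-1) + D(n-2)]:
D(6) = (6-1) × [D(5) + D(4)]
      = 5 × [44 + 9]
      = 5 × 53
      = 265
Final answer: 265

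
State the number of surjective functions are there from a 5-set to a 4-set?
240

Explanation: Onto functions = 4! × S(5,4)
First compute S(5,4) via recurrence:
Using the Stirling recurrence: S(n,k) = k·S(n-1,k) + S(n-1,k-1)
S(5,4) = 4·S(4,4) + S(4,3)
         = 4·1 + 6
         = 4 + 6
         = 10
Then: 24 × 10 = 240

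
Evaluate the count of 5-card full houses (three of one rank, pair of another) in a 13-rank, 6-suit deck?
46,800
Triple rank: 13. Triple suits: C(6,3)=20. Pair rank: 12. Pair suits: C(6,2)=15. Total: 46,800.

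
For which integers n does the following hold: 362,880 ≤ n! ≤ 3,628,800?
9, 10

Working:
n! is strictly increasing; 9! = 362,880 and 10! = 3,628,800, so valid n = 9, 10.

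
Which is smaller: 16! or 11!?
11!

Explanation: 16!=20,922,789,888,000, 11!=39,916,800. 16! > 11!.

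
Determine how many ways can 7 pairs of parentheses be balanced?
429

Using the Catalan number formula: C_n = C(2n, n) / (n+1)
C_7 = C(14, 7) / (7+1)
     = 3432 / 8
     = 429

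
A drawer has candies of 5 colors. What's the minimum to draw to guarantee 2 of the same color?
Worst case: 1 of each = 5. One more: 6.

Answer: 6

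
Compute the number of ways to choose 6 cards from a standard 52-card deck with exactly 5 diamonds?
50,193
13 diamonds and 39 non-diamonds: C(13,5) × C(39,1) = 1287 × 39 = 50,193.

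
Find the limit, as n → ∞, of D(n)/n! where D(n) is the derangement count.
1/e
D(n)/n! → 1/e ≈ 0.3679 as n → ∞.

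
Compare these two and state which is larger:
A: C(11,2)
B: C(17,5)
B
A=C(11,2)=55, B=C(17,5)=6,188.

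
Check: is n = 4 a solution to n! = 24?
4! = 4·3! = 4·6 = 24, which equals 24.

Answer: Yes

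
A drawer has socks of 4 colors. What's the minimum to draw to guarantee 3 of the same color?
9

Solution: Worst case: 2 of each = 8. One more: 9.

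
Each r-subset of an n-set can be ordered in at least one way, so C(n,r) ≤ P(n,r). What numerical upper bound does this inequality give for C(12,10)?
239,500,800
P(12,10) = 12·11·10·9·8·7·6·5·4·3 = 239,500,800, so C(12,10) ≤ 239,500,800. (The bound is loose by a factor of 10! = 3,628,800: C(12,10) = 239,500,800/3,628,800 = 66.)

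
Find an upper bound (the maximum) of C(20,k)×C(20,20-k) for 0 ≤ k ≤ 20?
34,134,779,536

Explanation: C(20,k)·C(20,20-k) = C(20,k)², maximised at the centre k = 10: C(20,10)² = 34,134,779,536.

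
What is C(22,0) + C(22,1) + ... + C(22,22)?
4,194,304

Working:
Sum of binomial coefficients = 2^22 = 4,194,304.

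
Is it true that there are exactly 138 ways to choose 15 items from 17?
False
C(17,15) = 136 ≠ 138.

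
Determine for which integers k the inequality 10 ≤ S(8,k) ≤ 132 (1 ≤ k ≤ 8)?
2, 7

Reasoning: S(8,1)=1; S(8,2)=127; S(8,3)=966; S(8,4)=1,701; S(8,5)=1,050; S(8,6)=266; S(8,7)=28; S(8,8)=1. So valid k = 2, 7.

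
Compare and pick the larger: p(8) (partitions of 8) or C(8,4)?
C(8,4)

Solution: Pentagonal recurrence p(n) = p(n−1) + p(n−2) − p(n−5) − p(n−7) + …: p(8) = p(7) + p(6) − p(3) − p(1) = 15 + 11 − 3 − 1 = 22; C(8,4) = 70.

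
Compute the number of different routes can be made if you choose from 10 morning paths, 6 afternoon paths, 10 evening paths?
600

Explanation: By the multiplication principle: 10 × 6 × 10 = 600.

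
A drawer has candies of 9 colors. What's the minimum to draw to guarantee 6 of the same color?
46

Working:
Worst case: 5 of each = 45. One more: 46.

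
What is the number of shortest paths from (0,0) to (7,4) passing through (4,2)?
150

Reasoning: To (4,2): C(6,4)=15. From there: C(5,3)=10. Total: 150.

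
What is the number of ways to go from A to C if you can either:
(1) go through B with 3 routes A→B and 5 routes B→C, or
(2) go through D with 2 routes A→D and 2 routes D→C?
19

Solution: Route via B: 3×5=15. Route via D: 2×2=4. Total: 19.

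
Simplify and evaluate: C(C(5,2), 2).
45

Working:
C(5,2) = 10, then C(10, 2) = 45.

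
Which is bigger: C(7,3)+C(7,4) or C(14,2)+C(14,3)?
C(14,2)+C(14,3)

Solution: First=70, Second=455.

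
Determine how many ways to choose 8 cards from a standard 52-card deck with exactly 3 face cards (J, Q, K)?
144,761,760

Working:
12 face cards and 40 non-face cards: C(12,3) × C(40,5) = 220 × 658,008 = 144,761,760.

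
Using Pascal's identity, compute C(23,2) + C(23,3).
2,024

Working:
C(23,2) + C(23,3) = C(24,3) = 2,024.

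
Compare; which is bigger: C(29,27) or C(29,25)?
C(29,25)
C(29,27)=406, C(29,25)=23,751.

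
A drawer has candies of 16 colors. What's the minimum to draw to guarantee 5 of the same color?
65

Worst case: 4 of each = 64. One more: 65.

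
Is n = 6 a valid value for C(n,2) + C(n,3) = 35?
Yes
C(6,2) + C(6,3) = 15 + 20 = 35, which equals 35.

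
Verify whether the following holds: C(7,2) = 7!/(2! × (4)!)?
False

Solution: The correct denominator is 2!×5!, giving C(7,2) = 21; the stated RHS is 7!/(2!×4!) = 105 ≠ 21, so the statement does not hold.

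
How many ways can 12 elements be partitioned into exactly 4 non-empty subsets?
611,501

Explanation: This equals S(12,4), the Stirling number of the 2nd kind.
Using the Stirling recurrence: S(n,k) = k·S(n-1,k) + S(n-1,k-1)
S(12,4) = 4·S(11,4) + S(11,3)
         = 4·145750 + 28501
         = 583000 + 28501
         = 611,501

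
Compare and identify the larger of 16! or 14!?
16!

Explanation: 16!=20,922,789,888,000, 14!=87,178,291,200. 16! > 14!.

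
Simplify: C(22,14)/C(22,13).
9/14

Solution: C(n,k+1)/C(n,k) = (n−k)/(k+1). Here (22−13)/(13+1) = 9/14 = 9/14.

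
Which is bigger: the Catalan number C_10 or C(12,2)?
C_10

C_10 = C(20,10)/(10+1) = 184,756/11 = 16,796; C(12,2) = 66.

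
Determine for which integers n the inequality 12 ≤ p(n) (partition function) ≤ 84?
Tabulating p(n) via p(n) = p(n−1) + p(n−2) − p(n−5) − p(n−7) + …: p(6)=11; p(7)=15; p(8)=22; p(9)=30; p(10)=42; p(11)=56; p(12)=77; p(13)=101. So valid n = 7, 8, 9, 10, 11, 12.

Answer: 7, 8, 9, 10, 11, 12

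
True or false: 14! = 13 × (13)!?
False

Reasoning: 14! = 14 × 13! = 87,178,291,200, but 13 × 13! = 80,951,270,400.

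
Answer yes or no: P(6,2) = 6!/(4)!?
Yes

Reasoning: Permutation formula P(n,k) = n!/(n-k)!: 6!/4! = 720/24 = 30 = P(6,2). The statement holds.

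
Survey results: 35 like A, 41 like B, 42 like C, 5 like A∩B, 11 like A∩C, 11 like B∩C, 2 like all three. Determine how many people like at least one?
|A∪B∪C| = 35+41+42-5-11-11+2 = 93.

Answer: 93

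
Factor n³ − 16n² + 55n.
n(n − 5)(n − 11)

Explanation: n³ − 16n² + 55n = n(n² − 16n + 55) = n(n − 5)(n − 11).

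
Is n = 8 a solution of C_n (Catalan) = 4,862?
No
C_8 = C(16,8)/(8+1) = 12,870/9 = 1,430, which does not equal 4,862.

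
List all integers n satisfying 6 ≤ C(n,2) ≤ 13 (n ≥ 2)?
C(3,2)=3; C(4,2)=6; C(5,2)=10; C(6,2)=15. So valid n = 4, 5.
Final answer: 4, 5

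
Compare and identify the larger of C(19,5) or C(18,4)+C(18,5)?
Equal

Reasoning: By Pascal's identity: C(19,5) = C(18,4)+C(18,5) = 11,628. Equal.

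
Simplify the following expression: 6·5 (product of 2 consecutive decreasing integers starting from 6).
30

Solution: This is P(6,2) = 6!/(4)! = 30.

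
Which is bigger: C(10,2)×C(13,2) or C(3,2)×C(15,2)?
C(10,2)×C(13,2)

Solution: C(10,2)×C(13,2)=3,510, C(3,2)×C(15,2)=315.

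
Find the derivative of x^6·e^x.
(6x^5 + x^6)e^x

Working:
Product rule: d/dx[x^6]·e^x + x^6·d/dx[e^x] = 6x^{5}e^x + x^6e^x.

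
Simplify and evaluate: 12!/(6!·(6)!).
This is C(12,6) = 924.

Answer: 924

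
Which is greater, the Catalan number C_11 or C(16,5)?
C_11 = C(22,11)/(11+1) = 705,432/12 = 58,786; C(16,5) = 4,368.
Final answer: C_11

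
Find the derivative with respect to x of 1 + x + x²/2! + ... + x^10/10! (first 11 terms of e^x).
1 + x + x²/2! + ... + x^9/9!

Solution: Differentiating term by term gives the first 10 terms of e^x.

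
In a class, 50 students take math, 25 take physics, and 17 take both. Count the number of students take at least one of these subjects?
58
|A∪B| = |A|+|B|-|A∩B| = 50+25-17 = 58.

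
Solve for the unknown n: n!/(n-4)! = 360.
6

Explanation: n!/(n-4)! = n×(n-1)×(n-2)×(n-3), a product of 4 consecutive integers ≈ (n−1.5)^4. 360^(1/4) + 1.5 ≈ 5.9; check n = 6: 6×5×4×3 = 360 ✓. So n = 6.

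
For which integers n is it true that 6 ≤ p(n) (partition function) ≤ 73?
5, 6, 7, 8, 9, 10, 11

Reasoning: Tabulating p(n) via p(n) = p(n−1) + p(n−2) − p(n−5) − p(n−7) + …: p(4)=5; p(5)=7; p(6)=11; p(7)=15; p(8)=22; p(9)=30; p(10)=42; p(11)=56; p(12)=77. So valid n = 5, 6, 7, 8, 9, 10, 11.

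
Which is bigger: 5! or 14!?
14!

Solution: 5!=120, 14!=87,178,291,200. 14! > 5!.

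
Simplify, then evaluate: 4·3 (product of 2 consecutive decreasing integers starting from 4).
12
This is P(4,2) = 4!/(2)! = 12.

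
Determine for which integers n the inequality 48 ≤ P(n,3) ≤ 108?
P(4,3)=24; P(5,3)=60; P(6,3)=120. So valid n = 5.
Final answer: 5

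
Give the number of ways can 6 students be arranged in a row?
720

Solution: Arrangements of 6 distinct objects: 6! = 720.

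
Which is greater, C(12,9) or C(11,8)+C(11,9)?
By Pascal's identity: C(12,9) = C(11,8)+C(11,9) = 220. Equal.

Answer: Equal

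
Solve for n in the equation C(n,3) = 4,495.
C(n,3) = n(n−1)(n−2)/3! is increasing in n, and n(n−1)(n−2) = 3!·4,495 = 26,970 ≈ (n−1)^3 gives n ≈ 31.0. Check: C(29,3) = 3,654, C(30,3) = 4,060, C(31,3) = 4,495 ✓. So n = 31.

Answer: 31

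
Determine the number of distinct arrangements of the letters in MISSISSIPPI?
34,650
Word has 11 letters (M=1, I=4, S=4, P=2). Arrangements: 11!/Π(k!) = 34,650.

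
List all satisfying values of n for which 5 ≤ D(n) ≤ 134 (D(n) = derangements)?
4, 5

Explanation: Using D(n) = (n−1)[D(n−1) + D(n−2)] with D(1)=0, D(2)=1: D(3)=2; D(4)=9; D(5)=44; D(6)=265. So valid n = 4, 5.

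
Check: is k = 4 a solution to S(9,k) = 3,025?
No
S(9,4) = 4·S(8,4) + S(8,3) = 4·1,701 + 966 = 7,770, which does not equal 3,025.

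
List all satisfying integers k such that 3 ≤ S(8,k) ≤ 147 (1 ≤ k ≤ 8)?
S(8,1)=1; S(8,2)=127; S(8,3)=966; S(8,4)=1,701; S(8,5)=1,050; S(8,6)=266; S(8,7)=28; S(8,8)=1. So valid k = 2, 7.
Final answer: 2, 7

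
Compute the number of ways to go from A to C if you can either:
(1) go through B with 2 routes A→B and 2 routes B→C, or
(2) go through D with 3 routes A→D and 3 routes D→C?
13

Working:
Route via B: 2×2=4. Route via D: 3×3=9. Total: 13.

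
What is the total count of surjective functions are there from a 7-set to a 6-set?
15,120

Solution: Onto functions = 6! × S(7,6)
First compute S(7,6) via recurrence:
Using the Stirling recurrence: S(n,k) = k·S(n-1,k) + S(n-1,k-1)
S(7,6) = 6·S(6,6) + S(6,5)
         = 6·1 + 15
         = 6 + 15
         = 21
Then: 720 × 21 = 15,120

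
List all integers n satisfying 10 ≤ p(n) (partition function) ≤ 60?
6, 7, 8, 9, 10, 11
Tabulating p(n) via p(n) = p(n−1) + p(n−2) − p(n−5) − p(n−7) + …: p(5)=7; p(6)=11; p(7)=15; p(8)=22; p(9)=30; p(10)=42; p(11)=56; p(12)=77. So valid n = 6, 7, 8, 9, 10, 11.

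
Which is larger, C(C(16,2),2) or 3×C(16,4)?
C(C(16,2),2)
C(C(16,2),2)=7,140, 3×C(16,4)=5,460.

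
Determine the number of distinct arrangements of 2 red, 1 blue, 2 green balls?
Multinomial: 5!/(2! × 1! × 2!) = 30.
Final answer: 30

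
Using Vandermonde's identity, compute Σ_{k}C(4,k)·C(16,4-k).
4,845

Solution: = C(4+16,4) = C(20,4) = 4,845.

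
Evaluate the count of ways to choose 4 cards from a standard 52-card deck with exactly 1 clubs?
118,807

Solution: 13 clubs and 39 non-clubs: C(13,1) × C(39,3) = 13 × 9139 = 118,807.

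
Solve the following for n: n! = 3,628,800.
10

Solution: n! is strictly increasing. 8! = 40,320, 9! = 362,880, 10! = 3,628,800 ✓. So n = 10.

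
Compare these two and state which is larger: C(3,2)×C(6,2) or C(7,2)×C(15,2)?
C(7,2)×C(15,2)

Explanation: C(3,2)×C(6,2)=45, C(7,2)×C(15,2)=2,205.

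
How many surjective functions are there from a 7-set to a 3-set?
Onto functions = 3! × S(7,3)
First compute S(7,3) via recurrence:
Using the Stirling recurrence: S(n,k) = k·S(n-1,k) + S(n-1,k-1)
S(7,3) = 3·S(6,3) + S(6,2)
         = 3·90 + 31
         = 270 + 31
         = 301
Then: 6 × 301 = 1,806
Final answer: 1,806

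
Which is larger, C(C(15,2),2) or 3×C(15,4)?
C(C(15,2),2)
C(C(15,2),2)=5,460, 3×C(15,4)=4,095.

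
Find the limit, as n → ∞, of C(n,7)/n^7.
C(n,7) ≈ n^7/7! for large n. Limit = 1/7! = 1/5040.

Answer: 1/5040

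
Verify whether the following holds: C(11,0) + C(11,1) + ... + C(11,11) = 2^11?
True

Solution: Binomial theorem with x = y = 1: Σ C(11,i) = (1+1)^11 = 2^11 = 2,048. The statement holds.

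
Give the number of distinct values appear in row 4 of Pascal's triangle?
Row 4 has entries C(4,0)..C(4,4); by symmetry C(4,k)=C(4,4-k), giving 3 distinct values.

Answer: 3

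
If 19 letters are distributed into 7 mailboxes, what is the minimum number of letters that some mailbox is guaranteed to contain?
3

Explanation: Pigeonhole: ⌈19/7⌉ = 3.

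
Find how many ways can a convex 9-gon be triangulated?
429

Using the Catalan number formula: C_n = C(2n, n) / (n+1)
C_7 = C(14, 7) / (7+1)
     = 3432 / 8
     = 429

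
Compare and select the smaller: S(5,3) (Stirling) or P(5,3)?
S(5,3) = 3·S(4,3) + S(4,2) = 3·6 + 7 = 25; P(5,3) = 60.
Final answer: S(5,3)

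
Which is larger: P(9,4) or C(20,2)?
P(9,4)

P(9,4)=3,024, C(20,2)=190.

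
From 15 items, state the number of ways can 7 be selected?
6,435

Reasoning: C(15,7) = 15! / (7! × (15-7)!)
         = 15! / (7! × 8!)
         = 6,435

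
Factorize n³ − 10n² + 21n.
n³ − 10n² + 21n = n(n² − 10n + 21) = n(n − 3)(n − 7).
Final answer: n(n − 3)(n − 7)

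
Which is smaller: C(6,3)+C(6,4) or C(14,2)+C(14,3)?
C(6,3)+C(6,4)

Reasoning: First=35, Second=455.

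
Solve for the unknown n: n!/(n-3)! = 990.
11

n!/(n-3)! = n×(n-1)×(n-2), a product of 3 consecutive integers ≈ (n−1)^3. 990^(1/3) + 1 ≈ 11.0; check n = 11: 11×10×9 = 990 ✓. So n = 11.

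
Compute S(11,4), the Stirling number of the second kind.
145,750
Using the Stirling recurrence: S(n,k) = k·S(n-1,k) + S(n-1,k-1)
S(11,4) = 4·S(10,4) + S(10,3)
         = 4·34105 + 9330
         = 136420 + 9330
         = 145,750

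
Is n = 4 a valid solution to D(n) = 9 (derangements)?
D(4) = (4-1)·[D(3) + D(2)] = 3·[2 + 1] = 9, which equals 9.
Final answer: Yes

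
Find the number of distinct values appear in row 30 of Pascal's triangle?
16

Row 30 has entries C(30,0)..C(30,30); by symmetry C(30,k)=C(30,30-k), giving 16 distinct values.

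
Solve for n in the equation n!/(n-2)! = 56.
8

Solution: n!/(n-2)! = n×(n-1), a product of 2 consecutive integers ≈ (n−0.5)^2. 56^(1/2) + 0.5 ≈ 8.0; check n = 8: 8×7 = 56 ✓. So n = 8.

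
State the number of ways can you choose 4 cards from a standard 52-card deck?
C(52,4) = 270,725.
Final answer: 270,725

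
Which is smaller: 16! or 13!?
13!

Reasoning: 16!=20,922,789,888,000, 13!=6,227,020,800. 16! > 13!.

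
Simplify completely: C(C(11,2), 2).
C(11,2) = 55, then C(55, 2) = 1,485.

Answer: 1,485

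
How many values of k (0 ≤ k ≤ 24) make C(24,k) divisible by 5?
0
Checking C(24,k) mod 5 for k = 0..24: none are divisible by 5. Count = 0.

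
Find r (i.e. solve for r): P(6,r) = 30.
2

Explanation: P(6,r) = 6·5·…·(6−r+1), a product of r factors. Multiplying down from 6: 6 = 6; 6·5 = 30 ✓ (2 factors). So r = 2.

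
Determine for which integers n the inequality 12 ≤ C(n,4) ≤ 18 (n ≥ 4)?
6
C(5,4)=5; C(6,4)=15; C(7,4)=35. So valid n = 6.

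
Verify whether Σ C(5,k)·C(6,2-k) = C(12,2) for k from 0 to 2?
False

Reasoning: Vandermonde's identity gives C(11,2) = 55; RHS C(12,2) = 66.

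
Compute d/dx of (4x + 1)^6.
24(4x + 1)^5

Reasoning: Chain rule: 6(4x+1)^{5} × 4 = 24(4x+1)^{5}.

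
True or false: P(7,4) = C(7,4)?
P(7,4) = 840 and C(7,4) = 35; P(n,r) = r! × C(n,r) so P > C whenever r ≥ 2.

Answer: False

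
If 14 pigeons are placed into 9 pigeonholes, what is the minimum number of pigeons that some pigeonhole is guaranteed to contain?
2

Pigeonhole: ⌈14/9⌉ = 2.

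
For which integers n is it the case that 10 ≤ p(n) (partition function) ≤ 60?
6, 7, 8, 9, 10, 11

Explanation: Tabulating p(n) via p(n) = p(n−1) + p(n−2) − p(n−5) − p(n−7) + …: p(5)=7; p(6)=11; p(7)=15; p(8)=22; p(9)=30; p(10)=42; p(11)=56; p(12)=77. So valid n = 6, 7, 8, 9, 10, 11.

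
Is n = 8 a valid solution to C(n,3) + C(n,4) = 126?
Yes
C(8,3) + C(8,4) = 56 + 70 = 126, which equals 126.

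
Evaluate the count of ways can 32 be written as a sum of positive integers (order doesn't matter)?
Pentagonal recurrence p(n) = p(n−1) + p(n−2) − p(n−5) − p(n−7) + …: p(32) = p(31) + p(30) − p(27) − p(25) + p(20) + p(17) − p(10) − p(6) = 6,842 + 5,604 − 3,010 − 1,958 + 627 + 297 − 42 − 11 = 8,349.

Answer: 8,349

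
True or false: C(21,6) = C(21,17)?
False
C(21,6) = 54,264 but C(21,17) = 5,985; symmetry gives C(21,6) = C(21,15), not C(21,17).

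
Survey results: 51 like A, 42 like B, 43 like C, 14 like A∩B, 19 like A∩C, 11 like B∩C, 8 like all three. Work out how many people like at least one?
100

Reasoning: |A∪B∪C| = 51+42+43-14-19-11+8 = 100.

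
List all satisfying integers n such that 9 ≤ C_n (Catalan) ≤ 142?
4, 5, 6

C_3=5; C_4=14; C_5=42; C_6=132; C_7=429. So valid n = 4, 5, 6.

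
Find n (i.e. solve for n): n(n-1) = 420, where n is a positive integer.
n² − n − 420 = 0, so n = (1 ± √(1 + 4·420))/2 = (1 ± √1,681)/2 = (1 ± 41)/2, i.e. n = 21 or n = -20. Taking the positive root, n = 21 (check: 21×20 = 420).
Final answer: 21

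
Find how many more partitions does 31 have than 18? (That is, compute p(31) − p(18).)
Pentagonal recurrence p(n) = p(n−1) + p(n−2) − p(n−5) − p(n−7) + …: p(31) = p(30) + p(29) − p(26) − p(24) + p(19) + p(16) − p(9) − p(5) = 5,604 + 4,565 − 2,436 − 1,575 + 490 + 231 − 30 − 7 = 6,842.
p(18) = p(17) + p(16) − p(13) − p(11) + p(6) + p(3) = 297 + 231 − 101 − 56 + 11 + 3 = 385.
Difference = 6,842 − 385 = 6,457.
Final answer: 6,457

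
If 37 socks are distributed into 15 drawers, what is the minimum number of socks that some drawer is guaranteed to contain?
3

Pigeonhole: ⌈37/15⌉ = 3.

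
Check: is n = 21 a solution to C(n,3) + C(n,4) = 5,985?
No
C(21,3) + C(21,4) = 1,330 + 5,985 = 7,315, which does not equal 5,985.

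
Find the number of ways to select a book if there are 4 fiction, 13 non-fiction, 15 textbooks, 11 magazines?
43

Solution: By the addition principle: 4 + 13 + 15 + 11 = 43.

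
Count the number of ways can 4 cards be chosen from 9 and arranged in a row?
3,024

Reasoning: P(9,4) = 9!/(9-4)! = 3,024.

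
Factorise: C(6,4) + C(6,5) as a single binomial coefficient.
By Pascal's identity: C(6,4) + C(6,5) = C(7,5) = 21.

Answer: C(7,5)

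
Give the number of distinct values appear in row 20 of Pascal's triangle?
11

Explanation: Row 20 has entries C(20,0)..C(20,20); by symmetry C(20,k)=C(20,20-k), giving 11 distinct values.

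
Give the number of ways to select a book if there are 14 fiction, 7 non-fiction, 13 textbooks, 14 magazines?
By the addition principle: 14 + 7 + 13 + 14 = 48.
Final answer: 48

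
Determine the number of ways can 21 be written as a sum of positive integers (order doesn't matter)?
792
Pentagonal recurrence p(n) = p(n−1) + p(n−2) − p(n−5) − p(n−7) + …: p(21) = p(20) + p(19) − p(16) − p(14) + p(9) + p(6) = 627 + 490 − 231 − 135 + 30 + 11 = 792.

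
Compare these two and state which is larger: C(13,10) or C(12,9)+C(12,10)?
Equal

Working:
By Pascal's identity: C(13,10) = C(12,9)+C(12,10) = 286. Equal.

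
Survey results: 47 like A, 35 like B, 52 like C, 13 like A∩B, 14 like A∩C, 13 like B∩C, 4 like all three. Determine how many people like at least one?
98

|A∪B∪C| = 47+35+52-13-14-13+4 = 98.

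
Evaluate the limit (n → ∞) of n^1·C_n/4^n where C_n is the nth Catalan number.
0

Solution: C_n ~ 4^n/(n^(3/2)√π), so n^1·C_n/4^n ~ n^(1 − 3/2)/√π → 0.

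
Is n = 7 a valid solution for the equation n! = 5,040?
Yes
7! = 7·6! = 7·720 = 5,040, which equals 5,040.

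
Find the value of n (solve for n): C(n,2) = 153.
18

Reasoning: C(n,2) = n(n−1)/2! is increasing in n, and n(n−1) = 2!·153 = 306 ≈ (n−0.5)^2 gives n ≈ 18.0. Check: C(16,2) = 120, C(17,2) = 136, C(18,2) = 153 ✓. So n = 18.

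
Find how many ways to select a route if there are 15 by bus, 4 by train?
19

By the addition principle: 15 + 4 = 19.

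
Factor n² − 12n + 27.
Seek roots whose sum is 12 and product is 27: (3, 9). So n² − 12n + 27 = (n − 3)(n − 9).

Answer: (n − 3)(n − 9)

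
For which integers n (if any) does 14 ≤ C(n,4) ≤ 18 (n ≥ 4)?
6

Explanation: C(5,4)=5; C(6,4)=15; C(7,4)=35. So valid n = 6.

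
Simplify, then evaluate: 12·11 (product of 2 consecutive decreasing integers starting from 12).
This is P(12,2) = 12!/(10)! = 132.

Answer: 132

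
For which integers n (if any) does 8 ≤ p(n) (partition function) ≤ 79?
6, 7, 8, 9, 10, 11, 12

Tabulating p(n) via p(n) = p(n−1) + p(n−2) − p(n−5) − p(n−7) + …: p(5)=7; p(6)=11; p(7)=15; p(8)=22; p(9)=30; p(10)=42; p(11)=56; p(12)=77; p(13)=101. So valid n = 6, 7, 8, 9, 10, 11, 12.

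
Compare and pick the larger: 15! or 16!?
16!

Explanation: 15!=1,307,674,368,000, 16!=20,922,789,888,000. 16! > 15!.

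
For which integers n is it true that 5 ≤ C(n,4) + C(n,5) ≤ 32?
5, 6
C(4,4)+C(4,5)=1; C(5,4)+C(5,5)=6; C(6,4)+C(6,5)=21; C(7,4)+C(7,5)=56. So valid n = 5, 6.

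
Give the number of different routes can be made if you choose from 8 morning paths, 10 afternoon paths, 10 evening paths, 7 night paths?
By the multiplication principle: 8 × 10 × 10 × 7 = 5,600.

Answer: 5,600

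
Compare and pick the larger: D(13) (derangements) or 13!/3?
D(13)
D(13) = (13-1)·[D(12) + D(11)] = 12·[176,214,841 + 14,684,570] = 2,290,792,932; 13!/3 = 6,227,020,800/3 = 2,075,673,600.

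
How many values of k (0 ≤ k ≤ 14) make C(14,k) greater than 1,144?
5

Explanation: Row 14 is unimodal and symmetric about k=14/2. C(14,4)=1,001 ≤ 1,144; C(14,5)=2,002 > 1,144; by symmetry C(14,k) > 1,144 for k = 5..9. That's 9 - 5 + 1 = 5 values.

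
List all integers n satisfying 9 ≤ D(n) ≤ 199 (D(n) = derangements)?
4, 5

Explanation: Using D(n) = (n−1)[D(n−1) + D(n−2)] with D(1)=0, D(2)=1: D(3)=2; D(4)=9; D(5)=44; D(6)=265. So valid n = 4, 5.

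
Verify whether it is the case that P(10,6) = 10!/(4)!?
True

Reasoning: Permutation formula P(n,k) = n!/(n-k)!: 10!/4! = 3,628,800/24 = 151,200 = P(10,6). The statement holds.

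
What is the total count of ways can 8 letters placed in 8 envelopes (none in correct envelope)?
14,833

Reasoning: Using D(n) = (n-1)[D(n-1) + D(n-2)]:
D(8) = (8-1) × [D(7) + D(6)]
      = 7 × [1854 + 265]
      = 7 × 2119
      = 14,833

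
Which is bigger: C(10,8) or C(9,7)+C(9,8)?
By Pascal's identity: C(10,8) = C(9,7)+C(9,8) = 45. Equal.
Final answer: Equal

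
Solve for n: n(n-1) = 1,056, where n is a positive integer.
n² − n − 1,056 = 0, so n = (1 ± √(1 + 4·1,056))/2 = (1 ± √4,225)/2 = (1 ± 65)/2, i.e. n = 33 or n = -32. Taking the positive root, n = 33 (check: 33×32 = 1,056).

Answer: 33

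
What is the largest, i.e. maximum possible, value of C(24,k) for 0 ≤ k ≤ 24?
2,704,156

Solution: Maximum at k = 12: C(24,12) = 2,704,156.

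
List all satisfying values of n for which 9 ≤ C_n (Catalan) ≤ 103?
C_3=5; C_4=14; C_5=42; C_6=132. So valid n = 4, 5.

Answer: 4, 5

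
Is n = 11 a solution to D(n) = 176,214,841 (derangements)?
No

Reasoning: D(11) = (11-1)·[D(10) + D(9)] = 10·[1,334,961 + 133,496] = 14,684,570, which does not equal 176,214,841.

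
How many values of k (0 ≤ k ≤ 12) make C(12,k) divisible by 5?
Checking C(12,k) mod 5 for k = 0..12: divisible at k = 3, 4, 8, 9. That's 4 values.
Final answer: 4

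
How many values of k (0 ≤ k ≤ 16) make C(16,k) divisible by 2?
15

Solution: Checking C(16,k) mod 2 for k = 0..16: divisible at k = 1, 2, 3, 4, 5, 6, 7, 8, 9, 10, 11, 12, 13, 14, 15. That's 15 values.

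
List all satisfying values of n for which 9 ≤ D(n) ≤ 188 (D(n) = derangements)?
4, 5

Reasoning: Using D(n) = (n−1)[D(n−1) + D(n−2)] with D(1)=0, D(2)=1: D(3)=2; D(4)=9; D(5)=44; D(6)=265. So valid n = 4, 5.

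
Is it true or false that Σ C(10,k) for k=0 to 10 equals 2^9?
False

Working:
Binomial theorem: Σ C(10,k) = (1+1)^10 = 2^10 = 1,024; RHS 2^9 = 512.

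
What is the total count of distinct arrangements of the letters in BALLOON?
1,260
Word has 7 letters (B=1, A=1, L=2, O=2, N=1). Arrangements: 7!/Π(k!) = 1,260.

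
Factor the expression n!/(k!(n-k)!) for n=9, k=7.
This is the binomial coefficient C(9,7) = 36.
Final answer: C(9,7) = 36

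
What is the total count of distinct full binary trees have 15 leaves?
2,674,440
Using the Catalan number formula: C_n = C(2n, n) / (n+1)
C_14 = C(28, 14) / (14+1)
     = 40116600 / 15
     = 2,674,440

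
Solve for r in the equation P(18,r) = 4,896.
3

Working:
P(18,r) = 18·17·…·(18−r+1), a product of r factors. Multiplying down from 18: 18 = 18; 18·17 = 306; 18·17·16 = 4,896 ✓ (3 factors). So r = 3.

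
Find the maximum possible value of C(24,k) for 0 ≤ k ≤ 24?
2,704,156

Working:
Maximum at k = 12: C(24,12) = 2,704,156.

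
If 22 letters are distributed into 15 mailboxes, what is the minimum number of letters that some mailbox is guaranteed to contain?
Pigeonhole: ⌈22/15⌉ = 2.
Final answer: 2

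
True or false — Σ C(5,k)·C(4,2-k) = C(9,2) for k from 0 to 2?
True

Solution: Vandermonde's identity gives C(9,2) = 36; RHS C(9,2) = 36.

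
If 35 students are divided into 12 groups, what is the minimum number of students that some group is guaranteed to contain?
3

Reasoning: Pigeonhole: ⌈35/12⌉ = 3.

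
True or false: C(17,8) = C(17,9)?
True

Reasoning: C(17,8) = C(17,17-8) by the symmetry property; both equal 24,310.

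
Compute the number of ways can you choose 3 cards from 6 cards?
20

Working:
C(6,3) = 6! / (3! × (6-3)!)
         = 6! / (3! × 3!)
         = 20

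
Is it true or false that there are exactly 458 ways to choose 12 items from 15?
False

Working:
C(15,12) = 455 ≠ 458.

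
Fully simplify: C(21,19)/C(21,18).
3/19

Explanation: C(n,k+1)/C(n,k) = (n−k)/(k+1). Here (21−18)/(18+1) = 3/19 = 3/19.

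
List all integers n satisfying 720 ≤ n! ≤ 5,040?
n! is strictly increasing; 6! = 720 and 7! = 5,040, so valid n = 6, 7.
Final answer: 6, 7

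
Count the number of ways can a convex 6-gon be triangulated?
14

Using the Catalan number formula: C_n = C(2n, n) / (n+1)
C_4 = C(8, 4) / (4+1)
     = 70 / 5
     = 14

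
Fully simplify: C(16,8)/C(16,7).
9/8

Reasoning: C(n,k+1)/C(n,k) = (n−k)/(k+1). Here (16−7)/(7+1) = 9/8 = 9/8.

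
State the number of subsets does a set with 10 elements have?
Each element can be included or excluded: 2^10 = 1,024.

Answer: 1,024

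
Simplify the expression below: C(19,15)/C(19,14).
1/3

Solution: C(n,k+1)/C(n,k) = (n−k)/(k+1). Here (19−14)/(14+1) = 5/15 = 1/3.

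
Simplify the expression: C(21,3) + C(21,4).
7,315

Solution: By Pascal's identity: C(22,4) = 7,315.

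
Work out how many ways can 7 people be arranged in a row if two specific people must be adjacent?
Treat pair as unit: (7-1)! arrangements × 2 internal orders = 1,440.
Final answer: 1,440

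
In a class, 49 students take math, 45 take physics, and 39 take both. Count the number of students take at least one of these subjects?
|A∪B| = |A|+|B|-|A∩B| = 49+45-39 = 55.

Answer: 55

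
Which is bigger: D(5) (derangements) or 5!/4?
D(5)
D(5) = (5-1)·[D(4) + D(3)] = 4·[9 + 2] = 44; 5!/4 = 120/4 = 30.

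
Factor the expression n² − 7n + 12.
Seek roots whose sum is 7 and product is 12: (3, 4). So n² − 7n + 12 = (n − 3)(n − 4).

Answer: (n − 3)(n − 4)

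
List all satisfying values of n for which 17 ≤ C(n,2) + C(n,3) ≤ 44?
5, 6

C(4,2)+C(4,3)=10; C(5,2)+C(5,3)=20; C(6,2)+C(6,3)=35; C(7,2)+C(7,3)=56. So valid n = 5, 6.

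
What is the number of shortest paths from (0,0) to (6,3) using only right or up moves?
Choose 6 rights from 9 moves: C(9,6) = 84.

Answer: 84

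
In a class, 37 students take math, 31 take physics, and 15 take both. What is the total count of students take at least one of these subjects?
|A∪B| = |A|+|B|-|A∩B| = 37+31-15 = 53.

Answer: 53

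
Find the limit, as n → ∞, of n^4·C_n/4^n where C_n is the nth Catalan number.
∞

Working:
C_n ~ 4^n/(n^(3/2)√π), so n^4·C_n/4^n ~ n^(4 − 3/2)/√π → ∞.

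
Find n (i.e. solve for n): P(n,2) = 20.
P(n,2) = n(n−1) is increasing in n; n(n−1) ≈ (n−0.5)^2 = 20 gives n ≈ 5.0. Check: P(3,2) = 6, P(4,2) = 12, P(5,2) = 20 ✓. So n = 5.

Answer: 5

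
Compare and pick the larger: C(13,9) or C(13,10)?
C(13,9)=715, C(13,10)=286.
Final answer: C(13,9)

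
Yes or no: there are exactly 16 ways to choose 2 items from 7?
No
C(7,2) = 21 ≠ 16.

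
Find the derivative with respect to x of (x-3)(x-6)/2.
(2x - 9)/2

Explanation: d/dx[(x-3)(x-6)] = (x-6) + (x-3) = 2x - 9. Dividing by 2 gives (2x - 9)/2.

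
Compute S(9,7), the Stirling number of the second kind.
462

Working:
Using the Stirling recurrence: S(n,k) = k·S(n-1,k) + S(n-1,k-1)
S(9,7) = 7·S(8,7) + S(8,6)
         = 7·28 + 266
         = 196 + 266
         = 462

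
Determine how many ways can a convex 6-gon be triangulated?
Using the Catalan number formula: C_n = C(2n, n) / (n+1)
C_4 = C(8, 4) / (4+1)
     = 70 / 5
     = 14

Answer: 14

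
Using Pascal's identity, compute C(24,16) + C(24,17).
1,081,575

Reasoning: C(24,16) + C(24,17) = C(25,17) = 1,081,575.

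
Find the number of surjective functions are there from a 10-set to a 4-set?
Onto functions = 4! × S(10,4)
First compute S(10,4) via recurrence:
Using the Stirling recurrence: S(n,k) = k·S(n-1,k) + S(n-1,k-1)
S(10,4) = 4·S(9,4) + S(9,3)
         = 4·7770 + 3025
         = 31080 + 3025
         = 34,105
Then: 24 × 34105 = 818,520
Final answer: 818,520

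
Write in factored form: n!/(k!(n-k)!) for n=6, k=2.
C(6,2) = 15

Solution: This is the binomial coefficient C(6,2) = 15.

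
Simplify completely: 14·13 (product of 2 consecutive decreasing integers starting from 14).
182

Explanation: This is P(14,2) = 14!/(12)! = 182.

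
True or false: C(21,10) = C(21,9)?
False
C(21,10) = 352,716 but C(21,9) = 293,930; symmetry gives C(21,10) = C(21,11), not C(21,9).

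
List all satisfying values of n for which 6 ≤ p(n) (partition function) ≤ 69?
5, 6, 7, 8, 9, 10, 11
Tabulating p(n) via p(n) = p(n−1) + p(n−2) − p(n−5) − p(n−7) + …: p(4)=5; p(5)=7; p(6)=11; p(7)=15; p(8)=22; p(9)=30; p(10)=42; p(11)=56; p(12)=77. So valid n = 5, 6, 7, 8, 9, 10, 11.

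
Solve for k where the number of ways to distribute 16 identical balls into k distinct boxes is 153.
3

Explanation: Stars and bars: the count is C(16+k−1, k−1), increasing in k. k=2: C(17,1) = 17, k=3: C(18,2) = 153 ✓. So k = 3.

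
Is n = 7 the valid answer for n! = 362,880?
7! = 7·6! = 7·720 = 5,040, which does not equal 362,880.
Final answer: No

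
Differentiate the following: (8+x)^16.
16(8+x)^15
Using the power rule: d/dx (8+x)^16 = 16(8+x)^{15}.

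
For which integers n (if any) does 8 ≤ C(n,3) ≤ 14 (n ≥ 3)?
5

C(4,3)=4; C(5,3)=10; C(6,3)=20. So valid n = 5.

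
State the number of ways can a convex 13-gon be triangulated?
58,786

Solution: Using the Catalan number formula: C_n = C(2n, n) / (n+1)
C_11 = C(22, 11) / (11+1)
     = 705432 / 12
     = 58,786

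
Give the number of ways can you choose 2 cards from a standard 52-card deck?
1,326

Reasoning: C(52,2) = 1,326.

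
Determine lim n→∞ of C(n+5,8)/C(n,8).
1

Both numerator and denominator grow as n^8/8! for large n, so the ratio → 1.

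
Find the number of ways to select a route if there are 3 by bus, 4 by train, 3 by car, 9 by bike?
19

Reasoning: By the addition principle: 3 + 4 + 3 + 9 = 19.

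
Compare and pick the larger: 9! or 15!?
15!

Explanation: 9!=362,880, 15!=1,307,674,368,000. 15! > 9!.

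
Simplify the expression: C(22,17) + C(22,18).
33,649

Reasoning: By Pascal's identity: C(23,18) = 33,649.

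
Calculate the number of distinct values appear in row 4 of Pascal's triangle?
Row 4 has entries C(4,0)..C(4,4); by symmetry C(4,k)=C(4,4-k), giving 3 distinct values.

Answer: 3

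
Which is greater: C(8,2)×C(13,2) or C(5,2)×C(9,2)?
C(8,2)×C(13,2)

C(8,2)×C(13,2)=2,184, C(5,2)×C(9,2)=360.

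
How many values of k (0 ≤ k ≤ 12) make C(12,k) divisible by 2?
Checking C(12,k) mod 2 for k = 0..12: divisible at k = 1, 2, 3, 5, 6, 7, 9, 10, 11. That's 9 values.
Final answer: 9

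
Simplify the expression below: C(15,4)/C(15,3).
C(n,k+1)/C(n,k) = (n−k)/(k+1). Here (15−3)/(3+1) = 12/4 = 3.

Answer: 3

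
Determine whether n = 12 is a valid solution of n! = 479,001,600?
12! = 12·11! = 12·39,916,800 = 479,001,600, which equals 479,001,600.

Answer: Yes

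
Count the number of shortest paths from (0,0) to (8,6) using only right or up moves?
3,003

Explanation: Choose 8 rights from 14 moves: C(14,8) = 3,003.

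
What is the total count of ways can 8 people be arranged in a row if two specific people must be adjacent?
10,080
Treat pair as unit: (8-1)! arrangements × 2 internal orders = 10,080.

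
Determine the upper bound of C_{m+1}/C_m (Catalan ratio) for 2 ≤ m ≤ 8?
17/5
C_{m+1}/C_m = 2(2m+1)/(m+2), which increases with m. Maximum at m = 8: 2·17/10 = 17/5.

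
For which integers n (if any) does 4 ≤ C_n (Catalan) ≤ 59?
3, 4, 5
C_2=2; C_3=5; C_4=14; C_5=42; C_6=132. So valid n = 3, 4, 5.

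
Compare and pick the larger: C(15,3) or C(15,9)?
C(15,9)

C(15,3)=455, C(15,9)=5,005.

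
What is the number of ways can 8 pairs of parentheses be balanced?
1,430

Working:
Using the Catalan number formula: C_n = C(2n, n) / (n+1)
C_8 = C(16, 8) / (8+1)
     = 12870 / 9
     = 1,430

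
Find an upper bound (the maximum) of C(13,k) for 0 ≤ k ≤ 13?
Maximum at k = 6 or k = 7: C(13,6) = 1,716.

Answer: 1,716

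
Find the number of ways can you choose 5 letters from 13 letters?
1,287

Solution: C(13,5) = 13! / (5! × (13-5)!)
         = 13! / (5! × 8!)
         = 1,287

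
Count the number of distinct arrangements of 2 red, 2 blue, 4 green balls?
420

Multinomial: 8!/(2! × 2! × 4!) = 420.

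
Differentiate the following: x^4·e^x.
Product rule: d/dx[x^4]·e^x + x^4·d/dx[e^x] = 4x^{3}e^x + x^4e^x.

Answer: (4x^3 + x^4)e^x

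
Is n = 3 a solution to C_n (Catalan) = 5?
Yes

Explanation: C_3 = C(6,3)/(3+1) = 20/4 = 5, which equals 5.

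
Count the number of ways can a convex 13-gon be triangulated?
58,786

Using the Catalan number formula: C_n = C(2n, n) / (n+1)
C_11 = C(22, 11) / (11+1)
     = 705432 / 12
     = 58,786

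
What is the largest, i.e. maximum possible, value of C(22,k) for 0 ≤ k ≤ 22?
705,432

Working:
Maximum at k = 11: C(22,11) = 705,432.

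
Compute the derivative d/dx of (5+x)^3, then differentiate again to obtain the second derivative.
First derivative: 3(5+x)^{2}. Second derivative: 3·2·(5+x)^{1} = 6(5+x)^{1}.
Final answer: 6(5+x)^1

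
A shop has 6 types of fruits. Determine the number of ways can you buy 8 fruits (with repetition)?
1,287
Stars and bars: C(8+6-1, 8) = C(13, 8) = 1,287.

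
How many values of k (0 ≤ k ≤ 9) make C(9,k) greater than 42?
Row 9 is unimodal and symmetric about k=9/2. C(9,2)=36 ≤ 42; C(9,3)=84 > 42; by symmetry C(9,k) > 42 for k = 3..6. That's 6 - 3 + 1 = 4 values.

Answer: 4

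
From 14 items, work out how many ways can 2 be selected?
91

Explanation: C(14,2) = 14! / (2! × (14-2)!)
         = 14! / (2! × 12!)
         = 91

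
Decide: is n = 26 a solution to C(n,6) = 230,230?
Yes

Working:
C(26,6) = 26·25·24·23·22·21/6! = 165,765,600/720 = 230,230, which equals 230,230.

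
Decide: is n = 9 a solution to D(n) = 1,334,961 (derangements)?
No
D(9) = (9-1)·[D(8) + D(7)] = 8·[14,833 + 1,854] = 133,496, which does not equal 1,334,961.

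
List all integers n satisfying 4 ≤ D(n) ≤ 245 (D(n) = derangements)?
4, 5

Reasoning: Using D(n) = (n−1)[D(n−1) + D(n−2)] with D(1)=0, D(2)=1: D(3)=2; D(4)=9; D(5)=44; D(6)=265. So valid n = 4, 5.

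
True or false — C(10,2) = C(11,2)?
False

Reasoning: LHS = C(10,2) = 45; RHS = C(11,2) = 55. 45 ≠ 55, so the statement does not hold.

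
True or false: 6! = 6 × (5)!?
True
By definition n! = n × (n-1)!, so 6! = 6 × 5!.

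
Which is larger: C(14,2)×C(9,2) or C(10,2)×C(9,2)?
C(14,2)×C(9,2)

Explanation: C(14,2)×C(9,2)=3,276, C(10,2)×C(9,2)=1,620.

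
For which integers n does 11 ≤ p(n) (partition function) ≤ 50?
Tabulating p(n) via p(n) = p(n−1) + p(n−2) − p(n−5) − p(n−7) + …: p(5)=7; p(6)=11; p(7)=15; p(8)=22; p(9)=30; p(10)=42; p(11)=56. So valid n = 6, 7, 8, 9, 10.

Answer: 6, 7, 8, 9, 10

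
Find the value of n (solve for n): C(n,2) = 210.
21

Solution: C(n,2) = n(n−1)/2! is increasing in n, and n(n−1) = 2!·210 = 420 ≈ (n−0.5)^2 gives n ≈ 21.0. Check: C(19,2) = 171, C(20,2) = 190, C(21,2) = 210 ✓. So n = 21.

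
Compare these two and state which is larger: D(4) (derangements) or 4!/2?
4!/2

Explanation: D(4) = (4-1)·[D(3) + D(2)] = 3·[2 + 1] = 9; 4!/2 = 24/2 = 12.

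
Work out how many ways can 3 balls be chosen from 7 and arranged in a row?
210

Explanation: P(7,3) = 7!/(7-3)! = 210.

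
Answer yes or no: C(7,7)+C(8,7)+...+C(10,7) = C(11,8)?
Yes

Solution: Hockey stick identity gives Σ = C(11,8) = 165; RHS C(11,8) = 165.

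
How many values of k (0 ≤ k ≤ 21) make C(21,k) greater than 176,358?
Row 21 is unimodal and symmetric about k=21/2. C(21,7)=116,280 ≤ 176,358; C(21,8)=203,490 > 176,358; by symmetry C(21,k) > 176,358 for k = 8..13. That's 13 - 8 + 1 = 6 values.
Final answer: 6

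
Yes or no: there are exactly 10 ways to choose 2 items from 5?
Yes

C(5,2) = 10.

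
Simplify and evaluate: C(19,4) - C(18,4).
816

Reasoning: C(19,4) - C(18,4) = C(18,3) = 816.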